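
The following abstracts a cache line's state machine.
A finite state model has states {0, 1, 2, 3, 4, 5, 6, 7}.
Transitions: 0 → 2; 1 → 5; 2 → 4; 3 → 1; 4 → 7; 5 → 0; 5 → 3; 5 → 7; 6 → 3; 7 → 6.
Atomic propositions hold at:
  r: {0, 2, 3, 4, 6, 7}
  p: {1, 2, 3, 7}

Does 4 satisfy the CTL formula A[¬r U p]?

No

Sat(¬r) = {1, 5}
A[¬r U p]: least fixpoint, start Z0 = Sat(p) = {1, 2, 3, 7}, add states in Sat(¬r) with every successor in Z. Already a fixed point.
Sat(A[¬r U p]) = {1, 2, 3, 7}
4 ∉ Sat(A[¬r U p]) = {1, 2, 3, 7}, so the formula does not hold at 4.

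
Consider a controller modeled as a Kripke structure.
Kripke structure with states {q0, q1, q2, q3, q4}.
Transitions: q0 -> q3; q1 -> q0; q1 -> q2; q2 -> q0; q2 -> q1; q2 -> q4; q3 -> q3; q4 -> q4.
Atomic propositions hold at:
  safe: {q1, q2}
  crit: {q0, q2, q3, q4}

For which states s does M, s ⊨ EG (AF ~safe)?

{q0, q3, q4}

Sat(~safe) = {q0, q3, q4}
AF ~safe: least fixpoint, start Z0 = {q0, q3, q4}, add states with every successor in Z. Already a fixed point.
Sat(AF ~safe) = {q0, q3, q4}
EG (AF ~safe): greatest fixpoint, start Z0 = {q0, q3, q4}, keep only states in Sat with some successor in Z. Already a fixed point.
Sat(EG (AF ~safe)) = {q0, q3, q4}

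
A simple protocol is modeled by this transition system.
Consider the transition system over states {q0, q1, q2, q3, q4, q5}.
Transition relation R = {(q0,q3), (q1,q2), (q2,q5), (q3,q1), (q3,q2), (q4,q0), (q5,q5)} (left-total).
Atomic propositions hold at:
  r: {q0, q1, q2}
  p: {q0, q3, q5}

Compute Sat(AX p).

Sat(AX p) = {s : every successor in {q0, q3, q5}} = {q0, q2, q4, q5}

{q0, q2, q4, q5}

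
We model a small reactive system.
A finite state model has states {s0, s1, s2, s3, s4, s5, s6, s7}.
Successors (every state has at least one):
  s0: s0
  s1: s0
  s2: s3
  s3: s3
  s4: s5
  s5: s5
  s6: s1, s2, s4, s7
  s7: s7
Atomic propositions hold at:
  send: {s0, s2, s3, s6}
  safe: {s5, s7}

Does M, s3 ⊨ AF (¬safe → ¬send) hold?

Sat(¬safe) = {s0, s1, s2, s3, s4, s6}
Sat(¬send) = {s1, s4, s5, s7}
Sat(¬safe → ¬send) = {s1, s4, s5, s7}
AF (¬safe → ¬send): least fixpoint, start Z0 = {s1, s4, s5, s7}, add states with every successor in Z. Already a fixed point.
Sat(AF (¬safe → ¬send)) = {s1, s4, s5, s7}
s3 ∉ Sat(AF (¬safe → ¬send)) = {s1, s4, s5, s7}, so the formula does not hold at s3.

No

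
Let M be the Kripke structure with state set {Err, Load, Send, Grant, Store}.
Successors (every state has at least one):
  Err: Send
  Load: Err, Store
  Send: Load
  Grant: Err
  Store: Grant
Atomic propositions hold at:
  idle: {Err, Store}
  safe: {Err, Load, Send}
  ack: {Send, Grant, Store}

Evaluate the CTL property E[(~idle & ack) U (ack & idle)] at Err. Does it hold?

Sat(~idle) = {Load, Send, Grant}
Sat(~idle & ack) = {Send, Grant}
Sat(ack & idle) = {Store}
E[(~idle & ack) U (ack & idle)]: least fixpoint, start Z0 = Sat((ack & idle)) = {Store}, add states in Sat(~idle & ack) with some successor in Z. Already a fixed point.
Sat(E[(~idle & ack) U (ack & idle)]) = {Store}
Err ∉ Sat(E[(~idle & ack) U (ack & idle)]) = {Store}, so the formula does not hold at Err.

No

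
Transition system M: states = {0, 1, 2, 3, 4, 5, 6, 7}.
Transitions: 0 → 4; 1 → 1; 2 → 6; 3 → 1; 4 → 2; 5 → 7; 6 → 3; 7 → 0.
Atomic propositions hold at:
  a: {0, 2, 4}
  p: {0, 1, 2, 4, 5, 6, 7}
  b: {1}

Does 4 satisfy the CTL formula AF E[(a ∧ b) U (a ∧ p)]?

Yes

Sat(a ∧ b) = ∅
Sat(a ∧ p) = {0, 2, 4}
E[(a ∧ b) U (a ∧ p)]: least fixpoint, start Z0 = Sat((a ∧ p)) = {0, 2, 4}, add states in Sat(a ∧ b) with some successor in Z. Already a fixed point.
Sat(E[(a ∧ b) U (a ∧ p)]) = {0, 2, 4}
AF E[(a ∧ b) U (a ∧ p)]: least fixpoint, start Z0 = {0, 2, 4}, add states with every successor in Z. Z1 = {0, 2, 4, 7}; Z2 = {0, 2, 4, 5, 7}; fixed.
Sat(AF E[(a ∧ b) U (a ∧ p)]) = {0, 2, 4, 5, 7}
4 ∈ Sat(AF E[(a ∧ b) U (a ∧ p)]) = {0, 2, 4, 5, 7}, so the formula holds at 4.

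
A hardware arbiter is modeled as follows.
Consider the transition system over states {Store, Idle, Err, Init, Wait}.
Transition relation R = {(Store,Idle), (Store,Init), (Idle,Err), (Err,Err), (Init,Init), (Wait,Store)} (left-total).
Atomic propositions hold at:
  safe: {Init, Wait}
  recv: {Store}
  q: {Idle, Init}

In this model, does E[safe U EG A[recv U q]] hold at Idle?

A[recv U q]: least fixpoint, start Z0 = Sat(q) = {Idle, Init}, add states in Sat(recv) with every successor in Z. Z1 = {Store, Idle, Init}; fixed.
Sat(A[recv U q]) = {Store, Idle, Init}
EG A[recv U q]: greatest fixpoint, start Z0 = {Store, Idle, Init}, keep only states in Sat with some successor in Z. Z1 = {Store, Init}; fixed.
Sat(EG A[recv U q]) = {Store, Init}
E[safe U EG A[recv U q]]: least fixpoint, start Z0 = Sat(EG A[recv U q]) = {Store, Init}, add states in Sat(safe) with some successor in Z. Z1 = {Store, Init, Wait}; fixed.
Sat(E[safe U EG A[recv U q]]) = {Store, Init, Wait}
Idle ∉ Sat(E[safe U EG A[recv U q]]) = {Store, Init, Wait}, so the formula does not hold at Idle.

No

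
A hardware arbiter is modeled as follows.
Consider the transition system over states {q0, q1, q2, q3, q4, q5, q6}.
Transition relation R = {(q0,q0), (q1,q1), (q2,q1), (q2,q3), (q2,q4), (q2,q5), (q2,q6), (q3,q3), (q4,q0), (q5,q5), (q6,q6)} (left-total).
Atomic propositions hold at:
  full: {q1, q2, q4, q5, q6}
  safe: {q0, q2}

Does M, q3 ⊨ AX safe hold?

No

Sat(AX safe) = {s : every successor in {q0, q2}} = {q0, q4}
q3 ∉ Sat(AX safe) = {q0, q4}, so the formula does not hold at q3.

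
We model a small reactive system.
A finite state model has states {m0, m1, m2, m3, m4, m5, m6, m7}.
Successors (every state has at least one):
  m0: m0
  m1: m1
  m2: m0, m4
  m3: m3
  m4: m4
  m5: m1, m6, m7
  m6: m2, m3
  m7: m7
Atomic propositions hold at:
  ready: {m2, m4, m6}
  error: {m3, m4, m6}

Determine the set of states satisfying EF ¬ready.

Sat(¬ready) = {m0, m1, m3, m5, m7}
EF ¬ready: least fixpoint, start Z0 = {m0, m1, m3, m5, m7}, add states with some successor in Z. Z1 = {m0, m1, m2, m3, m5, m6, m7}; fixed.
Sat(EF ¬ready) = {m0, m1, m2, m3, m5, m6, m7}

{m0, m1, m2, m3, m5, m6, m7}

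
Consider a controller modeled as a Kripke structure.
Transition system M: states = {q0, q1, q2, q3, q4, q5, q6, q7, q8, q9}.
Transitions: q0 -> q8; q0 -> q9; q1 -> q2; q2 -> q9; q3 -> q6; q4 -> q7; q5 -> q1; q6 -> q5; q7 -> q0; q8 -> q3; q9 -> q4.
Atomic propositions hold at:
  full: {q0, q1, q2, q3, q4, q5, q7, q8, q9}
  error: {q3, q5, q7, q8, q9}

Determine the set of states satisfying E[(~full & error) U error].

{q3, q5, q7, q8, q9}

Sat(~full) = {q6}
Sat(~full & error) = ∅
E[(~full & error) U error]: least fixpoint, start Z0 = Sat(error) = {q3, q5, q7, q8, q9}, add states in Sat(~full & error) with some successor in Z. Already a fixed point.
Sat(E[(~full & error) U error]) = {q3, q5, q7, q8, q9}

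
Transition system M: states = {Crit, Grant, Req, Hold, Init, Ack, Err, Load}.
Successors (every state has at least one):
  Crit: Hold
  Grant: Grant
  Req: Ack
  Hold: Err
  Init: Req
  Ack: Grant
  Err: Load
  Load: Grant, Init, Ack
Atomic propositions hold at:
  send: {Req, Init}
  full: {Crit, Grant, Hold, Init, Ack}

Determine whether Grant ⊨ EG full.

EG full: greatest fixpoint, start Z0 = {Crit, Grant, Hold, Init, Ack}, keep only states in Sat with some successor in Z. Z1 = {Crit, Grant, Ack}; Z2 = {Grant, Ack}; fixed.
Sat(EG full) = {Grant, Ack}
Grant ∈ Sat(EG full) = {Grant, Ack}, so the formula holds at Grant.

Yes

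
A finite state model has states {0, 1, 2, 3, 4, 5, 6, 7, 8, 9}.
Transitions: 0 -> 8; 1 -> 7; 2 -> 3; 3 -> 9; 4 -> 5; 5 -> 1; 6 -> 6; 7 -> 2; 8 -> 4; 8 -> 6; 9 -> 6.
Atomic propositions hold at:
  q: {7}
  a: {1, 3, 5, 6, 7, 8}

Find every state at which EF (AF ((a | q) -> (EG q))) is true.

Sat(a | q) = {1, 3, 5, 6, 7, 8}
EG q: greatest fixpoint, start Z0 = {7}, keep only states in Sat with some successor in Z. Z1 = ∅; fixed.
Sat(EG q) = ∅
Sat((a | q) -> (EG q)) = {0, 2, 4, 9}
AF ((a | q) -> (EG q)): least fixpoint, start Z0 = {0, 2, 4, 9}, add states with every successor in Z. Z1 = {0, 2, 3, 4, 7, 9}; Z2 = {0, 1, 2, 3, 4, 7, 9}; Z3 = {0, 1, 2, 3, 4, 5, 7, 9}; fixed.
Sat(AF ((a | q) -> (EG q))) = {0, 1, 2, 3, 4, 5, 7, 9}
EF (AF ((a | q) -> (EG q))): least fixpoint, start Z0 = {0, 1, 2, 3, 4, 5, 7, 9}, add states with some successor in Z. Z1 = {0, 1, 2, 3, 4, 5, 7, 8, 9}; fixed.
Sat(EF (AF ((a | q) -> (EG q)))) = {0, 1, 2, 3, 4, 5, 7, 8, 9}

{0, 1, 2, 3, 4, 5, 7, 8, 9}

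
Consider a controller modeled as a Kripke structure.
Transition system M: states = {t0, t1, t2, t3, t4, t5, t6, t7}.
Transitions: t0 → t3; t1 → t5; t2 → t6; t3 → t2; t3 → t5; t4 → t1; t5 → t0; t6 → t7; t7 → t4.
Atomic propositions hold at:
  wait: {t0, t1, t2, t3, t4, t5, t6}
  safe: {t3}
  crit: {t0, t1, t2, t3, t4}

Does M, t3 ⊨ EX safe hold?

Sat(EX safe) = {s : some successor in {t3}} = {t0}
t3 ∉ Sat(EX safe) = {t0}, so the formula does not hold at t3.

No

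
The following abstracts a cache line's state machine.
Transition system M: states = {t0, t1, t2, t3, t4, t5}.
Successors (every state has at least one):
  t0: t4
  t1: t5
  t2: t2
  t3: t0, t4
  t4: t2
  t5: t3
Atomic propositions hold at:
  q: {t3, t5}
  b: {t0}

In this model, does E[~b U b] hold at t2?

No

Sat(~b) = {t1, t2, t3, t4, t5}
E[~b U b]: least fixpoint, start Z0 = Sat(b) = {t0}, add states in Sat(~b) with some successor in Z. Z1 = {t0, t3}; Z2 = {t0, t3, t5}; Z3 = {t0, t1, t3, t5}; fixed.
Sat(E[~b U b]) = {t0, t1, t3, t5}
t2 ∉ Sat(E[~b U b]) = {t0, t1, t3, t5}, so the formula does not hold at t2.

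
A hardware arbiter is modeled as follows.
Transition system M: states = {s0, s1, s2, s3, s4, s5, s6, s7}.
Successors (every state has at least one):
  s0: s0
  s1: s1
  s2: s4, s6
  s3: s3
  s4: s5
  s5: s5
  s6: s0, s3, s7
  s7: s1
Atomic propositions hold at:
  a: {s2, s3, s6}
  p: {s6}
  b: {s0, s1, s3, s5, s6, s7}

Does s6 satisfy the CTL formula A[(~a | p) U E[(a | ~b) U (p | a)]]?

Sat(~a) = {s0, s1, s4, s5, s7}
Sat(~a | p) = {s0, s1, s4, s5, s6, s7}
Sat(~b) = {s2, s4}
Sat(a | ~b) = {s2, s3, s4, s6}
Sat(p | a) = {s2, s3, s6}
E[(a | ~b) U (p | a)]: least fixpoint, start Z0 = Sat((p | a)) = {s2, s3, s6}, add states in Sat(a | ~b) with some successor in Z. Already a fixed point.
Sat(E[(a | ~b) U (p | a)]) = {s2, s3, s6}
A[(~a | p) U E[(a | ~b) U (p | a)]]: least fixpoint, start Z0 = Sat(E[(a | ~b) U (p | a)]) = {s2, s3, s6}, add states in Sat(~a | p) with every successor in Z. Already a fixed point.
Sat(A[(~a | p) U E[(a | ~b) U (p | a)]]) = {s2, s3, s6}
s6 ∈ Sat(A[(~a | p) U E[(a | ~b) U (p | a)]]) = {s2, s3, s6}, so the formula holds at s6.

Yes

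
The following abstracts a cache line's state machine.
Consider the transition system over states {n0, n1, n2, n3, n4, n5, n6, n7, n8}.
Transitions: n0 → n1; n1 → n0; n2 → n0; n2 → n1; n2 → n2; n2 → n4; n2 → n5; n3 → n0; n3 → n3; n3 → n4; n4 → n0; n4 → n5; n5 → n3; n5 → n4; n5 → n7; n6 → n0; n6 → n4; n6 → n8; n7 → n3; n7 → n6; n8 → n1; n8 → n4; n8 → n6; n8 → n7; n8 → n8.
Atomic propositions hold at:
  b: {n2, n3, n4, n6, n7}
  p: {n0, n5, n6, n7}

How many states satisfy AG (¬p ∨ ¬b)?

Sat(¬p) = {n1, n2, n3, n4, n8}
Sat(¬b) = {n0, n1, n5, n8}
Sat(¬p ∨ ¬b) = {n0, n1, n2, n3, n4, n5, n8}
AG (¬p ∨ ¬b): greatest fixpoint, start Z0 = {n0, n1, n2, n3, n4, n5, n8}, keep only states in Sat with every successor in Z. Z1 = {n0, n1, n2, n3, n4}; Z2 = {n0, n1, n3}; Z3 = {n0, n1}; fixed.
Sat(AG (¬p ∨ ¬b)) = {n0, n1}
|Sat(AG (¬p ∨ ¬b))| = |{n0, n1}| = 2.

2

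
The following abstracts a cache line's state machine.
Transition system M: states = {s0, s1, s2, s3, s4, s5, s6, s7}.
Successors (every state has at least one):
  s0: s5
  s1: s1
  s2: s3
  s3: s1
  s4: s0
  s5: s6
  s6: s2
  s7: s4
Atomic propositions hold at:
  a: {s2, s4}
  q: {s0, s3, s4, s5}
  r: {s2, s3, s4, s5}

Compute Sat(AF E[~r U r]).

{s0, s2, s3, s4, s5, s6, s7}

Sat(~r) = {s0, s1, s6, s7}
E[~r U r]: least fixpoint, start Z0 = Sat(r) = {s2, s3, s4, s5}, add states in Sat(~r) with some successor in Z. Z1 = {s0, s2, s3, s4, s5, s6, s7}; fixed.
Sat(E[~r U r]) = {s0, s2, s3, s4, s5, s6, s7}
AF E[~r U r]: least fixpoint, start Z0 = {s0, s2, s3, s4, s5, s6, s7}, add states with every successor in Z. Already a fixed point.
Sat(AF E[~r U r]) = {s0, s2, s3, s4, s5, s6, s7}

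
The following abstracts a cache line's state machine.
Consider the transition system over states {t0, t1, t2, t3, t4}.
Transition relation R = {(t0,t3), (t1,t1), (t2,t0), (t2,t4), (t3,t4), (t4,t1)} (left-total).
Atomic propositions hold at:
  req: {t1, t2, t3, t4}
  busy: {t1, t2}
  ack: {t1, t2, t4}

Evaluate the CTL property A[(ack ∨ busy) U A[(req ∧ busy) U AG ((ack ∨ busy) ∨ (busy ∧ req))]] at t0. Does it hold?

Sat(ack ∨ busy) = {t1, t2, t4}
Sat(req ∧ busy) = {t1, t2}
Sat(busy ∧ req) = {t1, t2}
Sat((ack ∨ busy) ∨ (busy ∧ req)) = {t1, t2, t4}
AG ((ack ∨ busy) ∨ (busy ∧ req)): greatest fixpoint, start Z0 = {t1, t2, t4}, keep only states in Sat with every successor in Z. Z1 = {t1, t4}; fixed.
Sat(AG ((ack ∨ busy) ∨ (busy ∧ req))) = {t1, t4}
A[(req ∧ busy) U AG ((ack ∨ busy) ∨ (busy ∧ req))]: least fixpoint, start Z0 = Sat(AG ((ack ∨ busy) ∨ (busy ∧ req))) = {t1, t4}, add states in Sat(req ∧ busy) with every successor in Z. Already a fixed point.
Sat(A[(req ∧ busy) U AG ((ack ∨ busy) ∨ (busy ∧ req))]) = {t1, t4}
A[(ack ∨ busy) U A[(req ∧ busy) U AG ((ack ∨ busy) ∨ (busy ∧ req))]]: least fixpoint, start Z0 = Sat(A[(req ∧ busy) U AG ((ack ∨ busy) ∨ (busy ∧ req))]) = {t1, t4}, add states in Sat(ack ∨ busy) with every successor in Z. Already a fixed point.
Sat(A[(ack ∨ busy) U A[(req ∧ busy) U AG ((ack ∨ busy) ∨ (busy ∧ req))]]) = {t1, t4}
t0 ∉ Sat(A[(ack ∨ busy) U A[(req ∧ busy) U AG ((ack ∨ busy) ∨ (busy ∧ req))]]) = {t1, t4}, so the formula does not hold at t0.

No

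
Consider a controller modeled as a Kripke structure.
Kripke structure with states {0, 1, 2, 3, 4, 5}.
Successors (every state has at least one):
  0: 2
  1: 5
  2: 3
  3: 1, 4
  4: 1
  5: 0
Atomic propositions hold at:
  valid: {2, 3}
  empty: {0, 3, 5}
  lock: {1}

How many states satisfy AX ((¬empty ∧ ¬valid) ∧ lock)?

1

Sat(¬empty) = {1, 2, 4}
Sat(¬valid) = {0, 1, 4, 5}
Sat(¬empty ∧ ¬valid) = {1, 4}
Sat((¬empty ∧ ¬valid) ∧ lock) = {1}
Sat(AX ((¬empty ∧ ¬valid) ∧ lock)) = {s : every successor in {1}} = {4}
|Sat(AX ((¬empty ∧ ¬valid) ∧ lock))| = |{4}| = 1.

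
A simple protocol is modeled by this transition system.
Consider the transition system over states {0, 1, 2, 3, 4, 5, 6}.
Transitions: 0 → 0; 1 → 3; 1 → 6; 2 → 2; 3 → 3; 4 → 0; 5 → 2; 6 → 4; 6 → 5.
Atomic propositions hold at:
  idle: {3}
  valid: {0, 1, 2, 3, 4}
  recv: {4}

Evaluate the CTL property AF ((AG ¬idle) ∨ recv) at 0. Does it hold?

Sat(¬idle) = {0, 1, 2, 4, 5, 6}
AG ¬idle: greatest fixpoint, start Z0 = {0, 1, 2, 4, 5, 6}, keep only states in Sat with every successor in Z. Z1 = {0, 2, 4, 5, 6}; fixed.
Sat(AG ¬idle) = {0, 2, 4, 5, 6}
Sat((AG ¬idle) ∨ recv) = {0, 2, 4, 5, 6}
AF ((AG ¬idle) ∨ recv): least fixpoint, start Z0 = {0, 2, 4, 5, 6}, add states with every successor in Z. Already a fixed point.
Sat(AF ((AG ¬idle) ∨ recv)) = {0, 2, 4, 5, 6}
0 ∈ Sat(AF ((AG ¬idle) ∨ recv)) = {0, 2, 4, 5, 6}, so the formula holds at 0.

Yes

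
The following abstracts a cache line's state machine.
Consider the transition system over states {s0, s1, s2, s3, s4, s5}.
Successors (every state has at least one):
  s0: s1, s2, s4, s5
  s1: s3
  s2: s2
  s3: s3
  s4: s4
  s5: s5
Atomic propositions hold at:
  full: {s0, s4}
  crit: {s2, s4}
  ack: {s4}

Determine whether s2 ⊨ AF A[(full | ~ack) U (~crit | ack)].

No

Sat(~ack) = {s0, s1, s2, s3, s5}
Sat(full | ~ack) = {s0, s1, s2, s3, s4, s5}
Sat(~crit) = {s0, s1, s3, s5}
Sat(~crit | ack) = {s0, s1, s3, s4, s5}
A[(full | ~ack) U (~crit | ack)]: least fixpoint, start Z0 = Sat((~crit | ack)) = {s0, s1, s3, s4, s5}, add states in Sat(full | ~ack) with every successor in Z. Already a fixed point.
Sat(A[(full | ~ack) U (~crit | ack)]) = {s0, s1, s3, s4, s5}
AF A[(full | ~ack) U (~crit | ack)]: least fixpoint, start Z0 = {s0, s1, s3, s4, s5}, add states with every successor in Z. Already a fixed point.
Sat(AF A[(full | ~ack) U (~crit | ack)]) = {s0, s1, s3, s4, s5}
s2 ∉ Sat(AF A[(full | ~ack) U (~crit | ack)]) = {s0, s1, s3, s4, s5}, so the formula does not hold at s2.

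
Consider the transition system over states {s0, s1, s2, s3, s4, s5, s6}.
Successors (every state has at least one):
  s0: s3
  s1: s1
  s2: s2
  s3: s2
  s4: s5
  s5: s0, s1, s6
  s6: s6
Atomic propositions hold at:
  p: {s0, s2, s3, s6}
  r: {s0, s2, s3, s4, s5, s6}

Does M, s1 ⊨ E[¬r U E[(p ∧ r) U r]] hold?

No

Sat(¬r) = {s1}
Sat(p ∧ r) = {s0, s2, s3, s6}
E[(p ∧ r) U r]: least fixpoint, start Z0 = Sat(r) = {s0, s2, s3, s4, s5, s6}, add states in Sat(p ∧ r) with some successor in Z. Already a fixed point.
Sat(E[(p ∧ r) U r]) = {s0, s2, s3, s4, s5, s6}
E[¬r U E[(p ∧ r) U r]]: least fixpoint, start Z0 = Sat(E[(p ∧ r) U r]) = {s0, s2, s3, s4, s5, s6}, add states in Sat(¬r) with some successor in Z. Already a fixed point.
Sat(E[¬r U E[(p ∧ r) U r]]) = {s0, s2, s3, s4, s5, s6}
s1 ∉ Sat(E[¬r U E[(p ∧ r) U r]]) = {s0, s2, s3, s4, s5, s6}, so the formula does not hold at s1.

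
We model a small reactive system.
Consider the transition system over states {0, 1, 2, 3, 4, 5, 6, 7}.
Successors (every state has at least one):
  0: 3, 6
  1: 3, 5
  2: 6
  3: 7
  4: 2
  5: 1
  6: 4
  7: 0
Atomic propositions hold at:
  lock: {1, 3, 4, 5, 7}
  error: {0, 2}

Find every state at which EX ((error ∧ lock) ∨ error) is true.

{4, 7}

Sat(error ∧ lock) = ∅
Sat((error ∧ lock) ∨ error) = {0, 2}
Sat(EX ((error ∧ lock) ∨ error)) = {s : some successor in {0, 2}} = {4, 7}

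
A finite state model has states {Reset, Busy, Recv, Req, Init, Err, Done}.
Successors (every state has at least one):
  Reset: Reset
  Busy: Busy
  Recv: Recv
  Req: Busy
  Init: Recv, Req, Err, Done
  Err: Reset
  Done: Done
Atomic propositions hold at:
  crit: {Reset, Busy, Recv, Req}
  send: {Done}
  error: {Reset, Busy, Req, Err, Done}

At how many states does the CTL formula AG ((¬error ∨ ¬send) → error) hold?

Sat(¬error) = {Recv, Init}
Sat(¬send) = {Reset, Busy, Recv, Req, Init, Err}
Sat(¬error ∨ ¬send) = {Reset, Busy, Recv, Req, Init, Err}
Sat((¬error ∨ ¬send) → error) = {Reset, Busy, Req, Err, Done}
AG ((¬error ∨ ¬send) → error): greatest fixpoint, start Z0 = {Reset, Busy, Req, Err, Done}, keep only states in Sat with every successor in Z. Already a fixed point.
Sat(AG ((¬error ∨ ¬send) → error)) = {Reset, Busy, Req, Err, Done}
|Sat(AG ((¬error ∨ ¬send) → error))| = |{Reset, Busy, Req, Err, Done}| = 5.

5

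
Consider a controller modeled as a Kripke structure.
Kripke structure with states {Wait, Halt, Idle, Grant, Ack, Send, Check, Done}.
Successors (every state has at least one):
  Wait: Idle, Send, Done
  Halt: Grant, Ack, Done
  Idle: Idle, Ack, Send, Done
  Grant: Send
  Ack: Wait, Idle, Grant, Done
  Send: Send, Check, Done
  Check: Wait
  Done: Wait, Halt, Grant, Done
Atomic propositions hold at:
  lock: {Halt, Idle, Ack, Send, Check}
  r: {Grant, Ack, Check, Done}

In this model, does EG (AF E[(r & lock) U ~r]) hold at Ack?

Yes

Sat(r & lock) = {Ack, Check}
Sat(~r) = {Wait, Halt, Idle, Send}
E[(r & lock) U ~r]: least fixpoint, start Z0 = Sat(~r) = {Wait, Halt, Idle, Send}, add states in Sat(r & lock) with some successor in Z. Z1 = {Wait, Halt, Idle, Ack, Send, Check}; fixed.
Sat(E[(r & lock) U ~r]) = {Wait, Halt, Idle, Ack, Send, Check}
AF E[(r & lock) U ~r]: least fixpoint, start Z0 = {Wait, Halt, Idle, Ack, Send, Check}, add states with every successor in Z. Z1 = {Wait, Halt, Idle, Grant, Ack, Send, Check}; fixed.
Sat(AF E[(r & lock) U ~r]) = {Wait, Halt, Idle, Grant, Ack, Send, Check}
EG (AF E[(r & lock) U ~r]): greatest fixpoint, start Z0 = {Wait, Halt, Idle, Grant, Ack, Send, Check}, keep only states in Sat with some successor in Z. Already a fixed point.
Sat(EG (AF E[(r & lock) U ~r])) = {Wait, Halt, Idle, Grant, Ack, Send, Check}
Ack ∈ Sat(EG (AF E[(r & lock) U ~r])) = {Wait, Halt, Idle, Grant, Ack, Send, Check}, so the formula holds at Ack.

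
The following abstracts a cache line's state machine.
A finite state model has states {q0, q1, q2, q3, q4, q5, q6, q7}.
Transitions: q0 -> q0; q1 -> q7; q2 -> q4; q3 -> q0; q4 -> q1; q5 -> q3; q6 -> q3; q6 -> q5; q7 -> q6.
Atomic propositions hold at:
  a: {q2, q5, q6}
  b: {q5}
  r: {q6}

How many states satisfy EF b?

6

EF b: least fixpoint, start Z0 = {q5}, add states with some successor in Z. Z1 = {q5, q6}; Z2 = {q5, q6, q7}; Z3 = {q1, q5, q6, q7}; Z4 = {q1, q4, q5, q6, q7}; Z5 = {q1, q2, q4, q5, q6, q7}; fixed.
Sat(EF b) = {q1, q2, q4, q5, q6, q7}
|Sat(EF b)| = |{q1, q2, q4, q5, q6, q7}| = 6.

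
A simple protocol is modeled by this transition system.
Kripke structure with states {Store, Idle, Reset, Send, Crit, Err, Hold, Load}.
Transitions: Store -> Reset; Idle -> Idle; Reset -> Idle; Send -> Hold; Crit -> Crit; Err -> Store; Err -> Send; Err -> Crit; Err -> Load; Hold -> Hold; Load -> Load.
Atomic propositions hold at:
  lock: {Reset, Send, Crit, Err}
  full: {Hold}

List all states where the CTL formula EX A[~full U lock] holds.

Sat(~full) = {Store, Idle, Reset, Send, Crit, Err, Load}
A[~full U lock]: least fixpoint, start Z0 = Sat(lock) = {Reset, Send, Crit, Err}, add states in Sat(~full) with every successor in Z. Z1 = {Store, Reset, Send, Crit, Err}; fixed.
Sat(A[~full U lock]) = {Store, Reset, Send, Crit, Err}
Sat(EX A[~full U lock]) = {s : some successor in {Store, Reset, Send, Crit, Err}} = {Store, Crit, Err}

{Store, Crit, Err}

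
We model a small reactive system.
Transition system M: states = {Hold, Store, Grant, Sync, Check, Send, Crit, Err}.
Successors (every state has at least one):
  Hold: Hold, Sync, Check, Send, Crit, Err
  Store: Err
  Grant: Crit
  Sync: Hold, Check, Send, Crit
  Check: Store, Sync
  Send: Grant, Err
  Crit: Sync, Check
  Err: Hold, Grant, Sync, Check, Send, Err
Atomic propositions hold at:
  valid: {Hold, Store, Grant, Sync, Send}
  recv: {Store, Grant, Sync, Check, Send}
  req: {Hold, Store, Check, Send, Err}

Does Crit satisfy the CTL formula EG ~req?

Yes

Sat(~req) = {Grant, Sync, Crit}
EG ~req: greatest fixpoint, start Z0 = {Grant, Sync, Crit}, keep only states in Sat with some successor in Z. Already a fixed point.
Sat(EG ~req) = {Grant, Sync, Crit}
Crit ∈ Sat(EG ~req) = {Grant, Sync, Crit}, so the formula holds at Crit.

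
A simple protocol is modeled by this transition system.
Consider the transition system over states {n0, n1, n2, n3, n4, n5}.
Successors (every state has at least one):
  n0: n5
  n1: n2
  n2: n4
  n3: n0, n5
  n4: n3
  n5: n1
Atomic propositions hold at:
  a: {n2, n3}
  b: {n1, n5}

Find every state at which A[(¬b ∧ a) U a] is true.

{n2, n3}

Sat(¬b) = {n0, n2, n3, n4}
Sat(¬b ∧ a) = {n2, n3}
A[(¬b ∧ a) U a]: least fixpoint, start Z0 = Sat(a) = {n2, n3}, add states in Sat(¬b ∧ a) with every successor in Z. Already a fixed point.
Sat(A[(¬b ∧ a) U a]) = {n2, n3}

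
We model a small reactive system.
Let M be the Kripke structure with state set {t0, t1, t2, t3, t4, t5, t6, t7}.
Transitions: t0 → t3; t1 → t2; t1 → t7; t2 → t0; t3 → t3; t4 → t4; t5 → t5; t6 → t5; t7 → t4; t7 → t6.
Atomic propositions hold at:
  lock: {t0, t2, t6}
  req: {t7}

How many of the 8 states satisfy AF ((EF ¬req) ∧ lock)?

Sat(¬req) = {t0, t1, t2, t3, t4, t5, t6}
EF ¬req: least fixpoint, start Z0 = {t0, t1, t2, t3, t4, t5, t6}, add states with some successor in Z. Z1 = {t0, t1, t2, t3, t4, t5, t6, t7}; fixed.
Sat(EF ¬req) = {t0, t1, t2, t3, t4, t5, t6, t7}
Sat((EF ¬req) ∧ lock) = {t0, t2, t6}
AF ((EF ¬req) ∧ lock): least fixpoint, start Z0 = {t0, t2, t6}, add states with every successor in Z. Already a fixed point.
Sat(AF ((EF ¬req) ∧ lock)) = {t0, t2, t6}
|Sat(AF ((EF ¬req) ∧ lock))| = |{t0, t2, t6}| = 3.

3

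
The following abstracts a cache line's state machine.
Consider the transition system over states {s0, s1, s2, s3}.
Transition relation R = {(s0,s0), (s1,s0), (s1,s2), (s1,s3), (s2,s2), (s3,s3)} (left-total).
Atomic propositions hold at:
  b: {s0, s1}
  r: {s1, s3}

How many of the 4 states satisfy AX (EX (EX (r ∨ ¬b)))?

Sat(¬b) = {s2, s3}
Sat(r ∨ ¬b) = {s1, s2, s3}
Sat(EX (r ∨ ¬b)) = {s : some successor in {s1, s2, s3}} = {s1, s2, s3}
Sat(EX (EX (r ∨ ¬b))) = {s : some successor in {s1, s2, s3}} = {s1, s2, s3}
Sat(AX (EX (EX (r ∨ ¬b)))) = {s : every successor in {s1, s2, s3}} = {s2, s3}
|Sat(AX (EX (EX (r ∨ ¬b))))| = |{s2, s3}| = 2.

2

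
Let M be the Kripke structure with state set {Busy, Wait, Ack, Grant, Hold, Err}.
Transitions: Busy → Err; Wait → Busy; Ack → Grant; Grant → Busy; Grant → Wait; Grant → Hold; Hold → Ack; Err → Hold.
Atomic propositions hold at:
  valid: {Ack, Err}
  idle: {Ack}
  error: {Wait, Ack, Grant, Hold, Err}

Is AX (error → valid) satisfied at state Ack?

Sat(error → valid) = {Busy, Ack, Err}
Sat(AX (error → valid)) = {s : every successor in {Busy, Ack, Err}} = {Busy, Wait, Hold}
Ack ∉ Sat(AX (error → valid)) = {Busy, Wait, Hold}, so the formula does not hold at Ack.

No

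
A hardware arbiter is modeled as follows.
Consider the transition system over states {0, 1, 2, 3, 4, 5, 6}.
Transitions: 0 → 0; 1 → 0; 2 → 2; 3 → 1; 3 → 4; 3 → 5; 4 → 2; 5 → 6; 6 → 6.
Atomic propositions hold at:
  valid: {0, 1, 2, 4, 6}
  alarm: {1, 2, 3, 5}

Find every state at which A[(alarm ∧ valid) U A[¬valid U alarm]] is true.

Sat(alarm ∧ valid) = {1, 2}
Sat(¬valid) = {3, 5}
A[¬valid U alarm]: least fixpoint, start Z0 = Sat(alarm) = {1, 2, 3, 5}, add states in Sat(¬valid) with every successor in Z. Already a fixed point.
Sat(A[¬valid U alarm]) = {1, 2, 3, 5}
A[(alarm ∧ valid) U A[¬valid U alarm]]: least fixpoint, start Z0 = Sat(A[¬valid U alarm]) = {1, 2, 3, 5}, add states in Sat(alarm ∧ valid) with every successor in Z. Already a fixed point.
Sat(A[(alarm ∧ valid) U A[¬valid U alarm]]) = {1, 2, 3, 5}

{1, 2, 3, 5}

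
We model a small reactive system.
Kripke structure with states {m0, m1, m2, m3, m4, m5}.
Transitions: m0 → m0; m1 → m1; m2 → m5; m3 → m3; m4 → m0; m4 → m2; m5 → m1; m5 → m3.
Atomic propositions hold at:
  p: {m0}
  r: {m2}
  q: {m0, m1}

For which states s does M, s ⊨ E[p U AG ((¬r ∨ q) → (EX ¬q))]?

Sat(¬r) = {m0, m1, m3, m4, m5}
Sat(¬r ∨ q) = {m0, m1, m3, m4, m5}
Sat(¬q) = {m2, m3, m4, m5}
Sat(EX ¬q) = {s : some successor in {m2, m3, m4, m5}} = {m2, m3, m4, m5}
Sat((¬r ∨ q) → (EX ¬q)) = {m2, m3, m4, m5}
AG ((¬r ∨ q) → (EX ¬q)): greatest fixpoint, start Z0 = {m2, m3, m4, m5}, keep only states in Sat with every successor in Z. Z1 = {m2, m3}; Z2 = {m3}; fixed.
Sat(AG ((¬r ∨ q) → (EX ¬q))) = {m3}
E[p U AG ((¬r ∨ q) → (EX ¬q))]: least fixpoint, start Z0 = Sat(AG ((¬r ∨ q) → (EX ¬q))) = {m3}, add states in Sat(p) with some successor in Z. Already a fixed point.
Sat(E[p U AG ((¬r ∨ q) → (EX ¬q))]) = {m3}

{m3}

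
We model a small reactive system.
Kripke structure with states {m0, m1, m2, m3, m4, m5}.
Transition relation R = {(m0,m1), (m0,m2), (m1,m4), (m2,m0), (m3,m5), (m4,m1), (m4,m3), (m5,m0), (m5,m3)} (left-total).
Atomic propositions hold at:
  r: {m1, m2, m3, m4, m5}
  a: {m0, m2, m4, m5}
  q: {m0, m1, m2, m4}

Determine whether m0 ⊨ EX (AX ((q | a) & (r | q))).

Sat(q | a) = {m0, m1, m2, m4, m5}
Sat(r | q) = {m0, m1, m2, m3, m4, m5}
Sat((q | a) & (r | q)) = {m0, m1, m2, m4, m5}
Sat(AX ((q | a) & (r | q))) = {s : every successor in {m0, m1, m2, m4, m5}} = {m0, m1, m2, m3}
Sat(EX (AX ((q | a) & (r | q)))) = {s : some successor in {m0, m1, m2, m3}} = {m0, m2, m4, m5}
m0 ∈ Sat(EX (AX ((q | a) & (r | q)))) = {m0, m2, m4, m5}, so the formula holds at m0.

Yes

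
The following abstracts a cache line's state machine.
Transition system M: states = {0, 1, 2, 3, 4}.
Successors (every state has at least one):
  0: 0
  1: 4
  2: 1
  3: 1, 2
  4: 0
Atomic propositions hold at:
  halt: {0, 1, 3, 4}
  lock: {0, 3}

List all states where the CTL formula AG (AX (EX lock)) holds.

{0, 1, 4}

Sat(EX lock) = {s : some successor in {0, 3}} = {0, 4}
Sat(AX (EX lock)) = {s : every successor in {0, 4}} = {0, 1, 4}
AG (AX (EX lock)): greatest fixpoint, start Z0 = {0, 1, 4}, keep only states in Sat with every successor in Z. Already a fixed point.
Sat(AG (AX (EX lock))) = {0, 1, 4}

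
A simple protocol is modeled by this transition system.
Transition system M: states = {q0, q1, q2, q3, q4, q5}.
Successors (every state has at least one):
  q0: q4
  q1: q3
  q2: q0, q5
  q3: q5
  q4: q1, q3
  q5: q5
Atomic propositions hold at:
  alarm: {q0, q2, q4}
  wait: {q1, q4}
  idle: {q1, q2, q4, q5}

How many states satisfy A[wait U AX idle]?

Sat(AX idle) = {s : every successor in {q1, q2, q4, q5}} = {q0, q3, q5}
A[wait U AX idle]: least fixpoint, start Z0 = Sat(AX idle) = {q0, q3, q5}, add states in Sat(wait) with every successor in Z. Z1 = {q0, q1, q3, q5}; Z2 = {q0, q1, q3, q4, q5}; fixed.
Sat(A[wait U AX idle]) = {q0, q1, q3, q4, q5}
|Sat(A[wait U AX idle])| = |{q0, q1, q3, q4, q5}| = 5.

5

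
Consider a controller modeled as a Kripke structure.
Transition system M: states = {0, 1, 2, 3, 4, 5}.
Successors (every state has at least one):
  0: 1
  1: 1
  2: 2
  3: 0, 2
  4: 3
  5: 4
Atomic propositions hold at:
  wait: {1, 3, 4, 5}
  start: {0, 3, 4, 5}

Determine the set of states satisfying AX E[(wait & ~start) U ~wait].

Sat(~start) = {1, 2}
Sat(wait & ~start) = {1}
Sat(~wait) = {0, 2}
E[(wait & ~start) U ~wait]: least fixpoint, start Z0 = Sat(~wait) = {0, 2}, add states in Sat(wait & ~start) with some successor in Z. Already a fixed point.
Sat(E[(wait & ~start) U ~wait]) = {0, 2}
Sat(AX E[(wait & ~start) U ~wait]) = {s : every successor in {0, 2}} = {2, 3}

{2, 3}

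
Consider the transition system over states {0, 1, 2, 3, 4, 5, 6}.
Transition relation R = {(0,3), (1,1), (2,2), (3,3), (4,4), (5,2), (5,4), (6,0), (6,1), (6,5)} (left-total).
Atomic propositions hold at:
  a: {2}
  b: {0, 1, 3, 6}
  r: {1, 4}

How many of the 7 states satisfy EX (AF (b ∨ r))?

Sat(b ∨ r) = {0, 1, 3, 4, 6}
AF (b ∨ r): least fixpoint, start Z0 = {0, 1, 3, 4, 6}, add states with every successor in Z. Already a fixed point.
Sat(AF (b ∨ r)) = {0, 1, 3, 4, 6}
Sat(EX (AF (b ∨ r))) = {s : some successor in {0, 1, 3, 4, 6}} = {0, 1, 3, 4, 5, 6}
|Sat(EX (AF (b ∨ r)))| = |{0, 1, 3, 4, 5, 6}| = 6.

6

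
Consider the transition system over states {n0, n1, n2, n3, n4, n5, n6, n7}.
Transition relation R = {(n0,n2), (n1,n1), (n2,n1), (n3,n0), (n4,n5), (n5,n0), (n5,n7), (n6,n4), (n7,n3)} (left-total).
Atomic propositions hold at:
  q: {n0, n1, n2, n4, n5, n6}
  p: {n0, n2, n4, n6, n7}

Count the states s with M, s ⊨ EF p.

EF p: least fixpoint, start Z0 = {n0, n2, n4, n6, n7}, add states with some successor in Z. Z1 = {n0, n2, n3, n4, n5, n6, n7}; fixed.
Sat(EF p) = {n0, n2, n3, n4, n5, n6, n7}
|Sat(EF p)| = |{n0, n2, n3, n4, n5, n6, n7}| = 7.

7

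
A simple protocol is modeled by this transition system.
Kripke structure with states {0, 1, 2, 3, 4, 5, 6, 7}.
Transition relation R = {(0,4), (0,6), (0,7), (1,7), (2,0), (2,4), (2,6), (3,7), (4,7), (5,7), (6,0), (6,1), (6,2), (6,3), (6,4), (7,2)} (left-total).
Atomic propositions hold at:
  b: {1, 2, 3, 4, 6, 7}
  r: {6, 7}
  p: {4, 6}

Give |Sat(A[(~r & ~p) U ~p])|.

6

Sat(~r) = {0, 1, 2, 3, 4, 5}
Sat(~p) = {0, 1, 2, 3, 5, 7}
Sat(~r & ~p) = {0, 1, 2, 3, 5}
A[(~r & ~p) U ~p]: least fixpoint, start Z0 = Sat(~p) = {0, 1, 2, 3, 5, 7}, add states in Sat(~r & ~p) with every successor in Z. Already a fixed point.
Sat(A[(~r & ~p) U ~p]) = {0, 1, 2, 3, 5, 7}
|Sat(A[(~r & ~p) U ~p])| = |{0, 1, 2, 3, 5, 7}| = 6.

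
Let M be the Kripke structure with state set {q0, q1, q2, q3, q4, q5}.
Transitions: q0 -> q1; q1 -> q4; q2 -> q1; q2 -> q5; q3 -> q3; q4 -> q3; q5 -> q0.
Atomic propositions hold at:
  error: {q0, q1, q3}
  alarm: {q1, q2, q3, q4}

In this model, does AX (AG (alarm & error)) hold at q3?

Sat(alarm & error) = {q1, q3}
AG (alarm & error): greatest fixpoint, start Z0 = {q1, q3}, keep only states in Sat with every successor in Z. Z1 = {q3}; fixed.
Sat(AG (alarm & error)) = {q3}
Sat(AX (AG (alarm & error))) = {s : every successor in {q3}} = {q3, q4}
q3 ∈ Sat(AX (AG (alarm & error))) = {q3, q4}, so the formula holds at q3.

Yes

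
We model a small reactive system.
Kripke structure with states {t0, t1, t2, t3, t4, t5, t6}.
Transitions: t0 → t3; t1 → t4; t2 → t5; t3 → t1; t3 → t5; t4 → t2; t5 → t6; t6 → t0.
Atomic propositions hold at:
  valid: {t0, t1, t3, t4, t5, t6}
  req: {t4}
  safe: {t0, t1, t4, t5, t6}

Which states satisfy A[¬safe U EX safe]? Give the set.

Sat(¬safe) = {t2, t3}
Sat(EX safe) = {s : some successor in {t0, t1, t4, t5, t6}} = {t1, t2, t3, t5, t6}
A[¬safe U EX safe]: least fixpoint, start Z0 = Sat(EX safe) = {t1, t2, t3, t5, t6}, add states in Sat(¬safe) with every successor in Z. Already a fixed point.
Sat(A[¬safe U EX safe]) = {t1, t2, t3, t5, t6}

{t1, t2, t3, t5, t6}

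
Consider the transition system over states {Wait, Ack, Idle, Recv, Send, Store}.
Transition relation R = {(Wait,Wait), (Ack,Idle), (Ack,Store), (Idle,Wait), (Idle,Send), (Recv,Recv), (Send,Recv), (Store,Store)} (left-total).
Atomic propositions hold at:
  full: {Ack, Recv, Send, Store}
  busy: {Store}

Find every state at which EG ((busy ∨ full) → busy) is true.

{Wait, Idle, Store}

Sat(busy ∨ full) = {Ack, Recv, Send, Store}
Sat((busy ∨ full) → busy) = {Wait, Idle, Store}
EG ((busy ∨ full) → busy): greatest fixpoint, start Z0 = {Wait, Idle, Store}, keep only states in Sat with some successor in Z. Already a fixed point.
Sat(EG ((busy ∨ full) → busy)) = {Wait, Idle, Store}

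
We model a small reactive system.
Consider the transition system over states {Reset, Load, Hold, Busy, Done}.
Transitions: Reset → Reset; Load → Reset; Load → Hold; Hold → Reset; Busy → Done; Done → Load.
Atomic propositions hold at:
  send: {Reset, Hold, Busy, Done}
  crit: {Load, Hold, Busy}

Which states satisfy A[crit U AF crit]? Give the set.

AF crit: least fixpoint, start Z0 = {Load, Hold, Busy}, add states with every successor in Z. Z1 = {Load, Hold, Busy, Done}; fixed.
Sat(AF crit) = {Load, Hold, Busy, Done}
A[crit U AF crit]: least fixpoint, start Z0 = Sat(AF crit) = {Load, Hold, Busy, Done}, add states in Sat(crit) with every successor in Z. Already a fixed point.
Sat(A[crit U AF crit]) = {Load, Hold, Busy, Done}

{Load, Hold, Busy, Done}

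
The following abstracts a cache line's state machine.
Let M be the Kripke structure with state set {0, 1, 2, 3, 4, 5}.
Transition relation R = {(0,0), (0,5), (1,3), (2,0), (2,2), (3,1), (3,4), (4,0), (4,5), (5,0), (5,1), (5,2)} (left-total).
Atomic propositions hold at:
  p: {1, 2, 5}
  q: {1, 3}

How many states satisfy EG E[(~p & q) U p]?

4

Sat(~p) = {0, 3, 4}
Sat(~p & q) = {3}
E[(~p & q) U p]: least fixpoint, start Z0 = Sat(p) = {1, 2, 5}, add states in Sat(~p & q) with some successor in Z. Z1 = {1, 2, 3, 5}; fixed.
Sat(E[(~p & q) U p]) = {1, 2, 3, 5}
EG E[(~p & q) U p]: greatest fixpoint, start Z0 = {1, 2, 3, 5}, keep only states in Sat with some successor in Z. Already a fixed point.
Sat(EG E[(~p & q) U p]) = {1, 2, 3, 5}
|Sat(EG E[(~p & q) U p])| = |{1, 2, 3, 5}| = 4.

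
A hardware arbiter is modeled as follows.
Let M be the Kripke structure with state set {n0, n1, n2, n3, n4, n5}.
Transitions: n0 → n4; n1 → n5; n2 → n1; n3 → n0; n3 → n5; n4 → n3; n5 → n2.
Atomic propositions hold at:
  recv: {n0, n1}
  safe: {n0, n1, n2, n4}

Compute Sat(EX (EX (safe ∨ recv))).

{n1, n3, n4, n5}

Sat(safe ∨ recv) = {n0, n1, n2, n4}
Sat(EX (safe ∨ recv)) = {s : some successor in {n0, n1, n2, n4}} = {n0, n2, n3, n5}
Sat(EX (EX (safe ∨ recv))) = {s : some successor in {n0, n2, n3, n5}} = {n1, n3, n4, n5}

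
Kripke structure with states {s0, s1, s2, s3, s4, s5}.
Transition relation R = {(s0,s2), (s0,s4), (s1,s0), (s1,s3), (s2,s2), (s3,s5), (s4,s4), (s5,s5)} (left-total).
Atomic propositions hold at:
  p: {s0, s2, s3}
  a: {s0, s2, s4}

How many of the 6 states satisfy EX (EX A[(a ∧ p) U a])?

Sat(a ∧ p) = {s0, s2}
A[(a ∧ p) U a]: least fixpoint, start Z0 = Sat(a) = {s0, s2, s4}, add states in Sat(a ∧ p) with every successor in Z. Already a fixed point.
Sat(A[(a ∧ p) U a]) = {s0, s2, s4}
Sat(EX A[(a ∧ p) U a]) = {s : some successor in {s0, s2, s4}} = {s0, s1, s2, s4}
Sat(EX (EX A[(a ∧ p) U a])) = {s : some successor in {s0, s1, s2, s4}} = {s0, s1, s2, s4}
|Sat(EX (EX A[(a ∧ p) U a]))| = |{s0, s1, s2, s4}| = 4.

4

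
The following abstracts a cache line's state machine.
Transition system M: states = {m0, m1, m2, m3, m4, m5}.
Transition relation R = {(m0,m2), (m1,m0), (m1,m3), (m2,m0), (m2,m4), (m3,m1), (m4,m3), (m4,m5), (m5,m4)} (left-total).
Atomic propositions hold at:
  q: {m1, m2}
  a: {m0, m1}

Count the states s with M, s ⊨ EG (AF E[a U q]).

4

E[a U q]: least fixpoint, start Z0 = Sat(q) = {m1, m2}, add states in Sat(a) with some successor in Z. Z1 = {m0, m1, m2}; fixed.
Sat(E[a U q]) = {m0, m1, m2}
AF E[a U q]: least fixpoint, start Z0 = {m0, m1, m2}, add states with every successor in Z. Z1 = {m0, m1, m2, m3}; fixed.
Sat(AF E[a U q]) = {m0, m1, m2, m3}
EG (AF E[a U q]): greatest fixpoint, start Z0 = {m0, m1, m2, m3}, keep only states in Sat with some successor in Z. Already a fixed point.
Sat(EG (AF E[a U q])) = {m0, m1, m2, m3}
|Sat(EG (AF E[a U q]))| = |{m0, m1, m2, m3}| = 4.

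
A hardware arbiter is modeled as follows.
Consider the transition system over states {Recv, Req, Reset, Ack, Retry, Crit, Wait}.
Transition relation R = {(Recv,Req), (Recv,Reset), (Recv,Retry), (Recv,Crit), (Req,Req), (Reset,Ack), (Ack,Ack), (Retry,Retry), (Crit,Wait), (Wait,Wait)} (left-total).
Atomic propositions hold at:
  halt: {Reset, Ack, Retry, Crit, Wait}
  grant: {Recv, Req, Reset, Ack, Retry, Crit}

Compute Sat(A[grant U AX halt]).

Sat(AX halt) = {s : every successor in {Reset, Ack, Retry, Crit, Wait}} = {Reset, Ack, Retry, Crit, Wait}
A[grant U AX halt]: least fixpoint, start Z0 = Sat(AX halt) = {Reset, Ack, Retry, Crit, Wait}, add states in Sat(grant) with every successor in Z. Already a fixed point.
Sat(A[grant U AX halt]) = {Reset, Ack, Retry, Crit, Wait}

{Reset, Ack, Retry, Crit, Wait}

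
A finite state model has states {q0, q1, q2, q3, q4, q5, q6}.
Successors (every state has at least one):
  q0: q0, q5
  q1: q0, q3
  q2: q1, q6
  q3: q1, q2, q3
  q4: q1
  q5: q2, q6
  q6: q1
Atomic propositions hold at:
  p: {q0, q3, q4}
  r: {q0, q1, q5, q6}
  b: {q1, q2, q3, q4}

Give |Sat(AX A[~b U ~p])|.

Sat(~b) = {q0, q5, q6}
Sat(~p) = {q1, q2, q5, q6}
A[~b U ~p]: least fixpoint, start Z0 = Sat(~p) = {q1, q2, q5, q6}, add states in Sat(~b) with every successor in Z. Already a fixed point.
Sat(A[~b U ~p]) = {q1, q2, q5, q6}
Sat(AX A[~b U ~p]) = {s : every successor in {q1, q2, q5, q6}} = {q2, q4, q5, q6}
|Sat(AX A[~b U ~p])| = |{q2, q4, q5, q6}| = 4.

4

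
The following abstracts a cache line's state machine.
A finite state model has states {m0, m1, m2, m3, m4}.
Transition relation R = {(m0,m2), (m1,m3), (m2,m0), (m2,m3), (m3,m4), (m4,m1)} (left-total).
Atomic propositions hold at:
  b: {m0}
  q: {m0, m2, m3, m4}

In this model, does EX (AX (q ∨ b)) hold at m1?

Sat(q ∨ b) = {m0, m2, m3, m4}
Sat(AX (q ∨ b)) = {s : every successor in {m0, m2, m3, m4}} = {m0, m1, m2, m3}
Sat(EX (AX (q ∨ b))) = {s : some successor in {m0, m1, m2, m3}} = {m0, m1, m2, m4}
m1 ∈ Sat(EX (AX (q ∨ b))) = {m0, m1, m2, m4}, so the formula holds at m1.

Yes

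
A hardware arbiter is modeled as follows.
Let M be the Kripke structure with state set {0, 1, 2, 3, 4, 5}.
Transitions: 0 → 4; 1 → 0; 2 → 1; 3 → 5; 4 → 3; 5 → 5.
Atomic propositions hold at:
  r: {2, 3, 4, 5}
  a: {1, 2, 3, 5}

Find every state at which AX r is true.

Sat(AX r) = {s : every successor in {2, 3, 4, 5}} = {0, 3, 4, 5}

{0, 3, 4, 5}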